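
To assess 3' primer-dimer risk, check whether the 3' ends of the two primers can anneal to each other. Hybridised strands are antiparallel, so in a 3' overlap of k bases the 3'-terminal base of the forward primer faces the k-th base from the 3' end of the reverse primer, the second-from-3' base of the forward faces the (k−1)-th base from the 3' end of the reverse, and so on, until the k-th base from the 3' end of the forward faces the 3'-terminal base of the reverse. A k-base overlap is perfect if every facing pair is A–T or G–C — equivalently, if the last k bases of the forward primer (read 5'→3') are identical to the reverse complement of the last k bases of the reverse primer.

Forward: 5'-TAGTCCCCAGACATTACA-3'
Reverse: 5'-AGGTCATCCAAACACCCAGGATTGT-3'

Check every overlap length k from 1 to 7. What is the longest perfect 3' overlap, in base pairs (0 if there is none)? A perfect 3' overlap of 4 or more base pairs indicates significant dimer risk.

Longest perfect overlap: 3 complementary base pairs; below the dimer-risk threshold (threshold 4).

Last 7 bases (5'→3') — forward …CATTACA, reverse …GGATTGT.
Reverse complement of the reverse primer's last 7 bases: ACAATCC; its first k bases are the reverse complement of the reverse primer's last k bases, so a perfect k-base overlap needs the forward primer's last k bases to equal them.
Comparing (forward last k vs required): k=1: A vs A ✓; k=2: CA vs AC ✗; k=3: ACA vs ACA ✓; k=4: TACA vs ACAA ✗; k=5: TTACA vs ACAAT ✗; k=6: ATTACA vs ACAATC ✗; k=7: CATTACA vs ACAATCC ✗.
Perfect overlaps at k = 1, 3; the largest is 3.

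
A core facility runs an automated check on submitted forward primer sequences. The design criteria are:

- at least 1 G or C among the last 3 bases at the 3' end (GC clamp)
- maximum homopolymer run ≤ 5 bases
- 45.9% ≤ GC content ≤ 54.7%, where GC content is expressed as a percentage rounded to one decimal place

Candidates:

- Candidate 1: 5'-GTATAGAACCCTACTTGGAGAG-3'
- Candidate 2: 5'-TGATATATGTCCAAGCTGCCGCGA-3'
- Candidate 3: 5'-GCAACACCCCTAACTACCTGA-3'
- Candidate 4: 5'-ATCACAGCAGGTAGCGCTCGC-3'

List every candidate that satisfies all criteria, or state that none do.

Candidate 2 and Candidate 3.

Candidate 1 (22 nt, A=7 T=5 G=6 C=4): 3' end GAG has 2 G/C ✓; longest run = 3 ✓; GC 10/22 = 45.5%, outside 45.9–54.7% ✗ — fails.
Candidate 2 (24 nt, A=6 T=6 G=6 C=6): 3' end CGA has 2 G/C ✓; longest run = 2 ✓; GC 12/24 = 50.0% ✓ — passes.
Candidate 3 (21 nt, A=7 T=3 G=2 C=9): 3' end TGA has 1 G/C ✓; longest run = 4 ✓; GC 11/21 = 52.4% ✓ — passes.
Candidate 4 (21 nt, A=5 T=3 G=6 C=7): 3' end CGC has 3 G/C ✓; longest run = 2 ✓; GC 13/21 = 61.9%, outside 45.9–54.7% ✗ — fails.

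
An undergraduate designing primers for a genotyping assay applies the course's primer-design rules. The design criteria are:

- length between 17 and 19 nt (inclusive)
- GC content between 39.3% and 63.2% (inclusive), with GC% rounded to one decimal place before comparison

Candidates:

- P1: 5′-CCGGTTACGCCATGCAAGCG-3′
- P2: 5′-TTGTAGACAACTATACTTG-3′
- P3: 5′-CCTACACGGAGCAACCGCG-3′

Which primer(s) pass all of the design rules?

P1 (20 nt, A=4 T=3 G=6 C=7): length 20, outside 17–19 ✗; GC 13/20 = 65.0%, outside 39.3–63.2% ✗ — fails.
P2 (19 nt, A=6 T=7 G=3 C=3): length 19 ✓; GC 6/19 = 31.6%, outside 39.3–63.2% ✗ — fails.
P3 (19 nt, A=5 T=1 G=5 C=8): length 19 ✓; GC 13/19 = 68.4%, outside 39.3–63.2% ✗ — fails.

None of the candidates satisfy all criteria.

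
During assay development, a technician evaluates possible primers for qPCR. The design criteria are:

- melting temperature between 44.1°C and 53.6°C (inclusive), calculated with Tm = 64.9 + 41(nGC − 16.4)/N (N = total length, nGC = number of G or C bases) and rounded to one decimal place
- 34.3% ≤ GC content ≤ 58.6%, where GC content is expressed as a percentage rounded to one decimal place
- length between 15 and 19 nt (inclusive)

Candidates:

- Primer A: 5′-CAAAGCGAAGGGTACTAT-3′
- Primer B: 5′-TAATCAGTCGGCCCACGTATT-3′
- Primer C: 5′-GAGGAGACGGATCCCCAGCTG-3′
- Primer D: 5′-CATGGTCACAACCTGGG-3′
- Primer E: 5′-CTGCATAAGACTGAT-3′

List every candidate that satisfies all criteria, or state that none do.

Primer A (18 nt, A=7 T=3 G=5 C=3): Tm = 64.9 + 41·(8 − 16.4)/18 = 45.8°C ✓; GC 8/18 = 44.4% ✓; length 18 ✓ — passes.
Primer B (21 nt, A=5 T=6 G=4 C=6): Tm = 64.9 + 41·(10 − 16.4)/21 = 52.4°C ✓; GC 10/21 = 47.6% ✓; length 21, outside 15–19 ✗ — fails.
Primer C (21 nt, A=5 T=2 G=8 C=6): Tm = 64.9 + 41·(14 − 16.4)/21 = 60.2°C, outside 44.1–53.6°C ✗; GC 14/21 = 66.7%, outside 34.3–58.6% ✗; length 21, outside 15–19 ✗ — fails.
Primer D (17 nt, A=4 T=3 G=5 C=5): Tm = 64.9 + 41·(10 − 16.4)/17 = 49.5°C ✓; GC 10/17 = 58.8%, outside 34.3–58.6% ✗; length 17 ✓ — fails.
Primer E (15 nt, A=5 T=4 G=3 C=3): Tm = 64.9 + 41·(6 − 16.4)/15 = 36.5°C, outside 44.1–53.6°C ✗; GC 6/15 = 40.0% ✓; length 15 ✓ — fails.

Primer A only.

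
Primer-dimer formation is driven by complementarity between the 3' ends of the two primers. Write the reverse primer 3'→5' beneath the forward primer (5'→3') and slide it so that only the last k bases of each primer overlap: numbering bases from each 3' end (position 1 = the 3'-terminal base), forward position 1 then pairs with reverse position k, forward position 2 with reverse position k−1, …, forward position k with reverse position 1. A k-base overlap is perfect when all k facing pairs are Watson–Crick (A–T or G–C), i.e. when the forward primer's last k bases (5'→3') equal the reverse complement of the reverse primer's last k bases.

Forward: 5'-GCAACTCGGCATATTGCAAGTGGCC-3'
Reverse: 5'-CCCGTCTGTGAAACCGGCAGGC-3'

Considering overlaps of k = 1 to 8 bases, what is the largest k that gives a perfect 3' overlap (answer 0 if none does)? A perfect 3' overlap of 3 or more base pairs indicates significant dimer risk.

Last 8 bases (5'→3') — forward …AAGTGGCC, reverse …CGGCAGGC.
Reverse complement of the reverse primer's last 8 bases: GCCTGCCG; its first k bases are the reverse complement of the reverse primer's last k bases, so a perfect k-base overlap needs the forward primer's last k bases to equal them.
Comparing (forward last k vs required): k=1: C vs G ✗; k=2: CC vs GC ✗; k=3: GCC vs GCC ✓; k=4: GGCC vs GCCT ✗; k=5: TGGCC vs GCCTG ✗; k=6: GTGGCC vs GCCTGC ✗; k=7: AGTGGCC vs GCCTGCC ✗; k=8: AAGTGGCC vs GCCTGCCG ✗.
Only k = 3 is perfect, so the longest perfect 3' overlap is 3.

Longest perfect overlap: 3 complementary base pairs; significant dimer risk (threshold 3).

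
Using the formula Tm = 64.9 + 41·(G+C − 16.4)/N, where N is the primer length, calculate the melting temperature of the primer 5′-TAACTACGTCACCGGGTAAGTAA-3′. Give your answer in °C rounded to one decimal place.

Base counts: A=8, T=5, G=5, C=5; G+C = 10, N = 23.
Tm = 64.9 + 41·(10 − 16.4)/23 = 64.9 + -262.40/23 = 53.5°C.

53.5°C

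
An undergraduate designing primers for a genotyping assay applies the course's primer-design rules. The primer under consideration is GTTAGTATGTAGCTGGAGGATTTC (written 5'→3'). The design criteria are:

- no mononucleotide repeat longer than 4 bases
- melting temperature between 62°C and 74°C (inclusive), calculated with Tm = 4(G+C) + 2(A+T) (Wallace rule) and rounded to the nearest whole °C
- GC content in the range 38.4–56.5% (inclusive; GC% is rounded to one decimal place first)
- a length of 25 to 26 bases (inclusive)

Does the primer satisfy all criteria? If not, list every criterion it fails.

Base counts: A=5, T=9, G=8, C=2 (length 24).
homopolymer run: longest run = 3 ✓
Tm: Tm = 2·14 + 4·10 = 68°C ✓
GC content: GC 10/24 = 41.7% ✓
length: length 24, outside 25–26 ✗

Fails: length.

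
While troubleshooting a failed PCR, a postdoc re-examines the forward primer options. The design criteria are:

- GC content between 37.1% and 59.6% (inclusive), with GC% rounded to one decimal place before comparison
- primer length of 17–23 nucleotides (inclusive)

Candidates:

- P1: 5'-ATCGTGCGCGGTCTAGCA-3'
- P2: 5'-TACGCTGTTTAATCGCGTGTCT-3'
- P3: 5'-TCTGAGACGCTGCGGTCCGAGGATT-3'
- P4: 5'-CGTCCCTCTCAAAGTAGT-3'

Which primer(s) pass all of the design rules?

P1 (18 nt, A=3 T=4 G=6 C=5): GC 11/18 = 61.1%, outside 37.1–59.6% ✗; length 18 ✓ — fails.
P2 (22 nt, A=3 T=9 G=5 C=5): GC 10/22 = 45.5% ✓; length 22 ✓ — passes.
P3 (25 nt, A=4 T=6 G=9 C=6): GC 15/25 = 60.0%, outside 37.1–59.6% ✗; length 25, outside 17–23 ✗ — fails.
P4 (18 nt, A=4 T=5 G=3 C=6): GC 9/18 = 50.0% ✓; length 18 ✓ — passes.

P2 and P4.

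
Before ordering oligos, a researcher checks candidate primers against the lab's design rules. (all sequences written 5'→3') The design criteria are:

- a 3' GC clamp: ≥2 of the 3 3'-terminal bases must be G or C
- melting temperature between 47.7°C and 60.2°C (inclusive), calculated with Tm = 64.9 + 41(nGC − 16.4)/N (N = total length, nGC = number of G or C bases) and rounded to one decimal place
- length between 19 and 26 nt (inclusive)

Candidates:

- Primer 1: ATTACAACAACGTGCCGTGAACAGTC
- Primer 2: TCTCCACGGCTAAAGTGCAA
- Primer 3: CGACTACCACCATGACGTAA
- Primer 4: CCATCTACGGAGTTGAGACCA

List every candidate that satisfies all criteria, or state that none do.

Primer 1 and Primer 4.

Primer 1 (26 nt, A=9 T=5 G=5 C=7): 3' end GTC has 2 G/C ✓; Tm = 64.9 + 41·(12 − 16.4)/26 = 58.0°C ✓; length 26 ✓ — passes.
Primer 2 (20 nt, A=6 T=4 G=4 C=6): 3' end CAA has 1 G/C, need ≥2 ✗; Tm = 64.9 + 41·(10 − 16.4)/20 = 51.8°C ✓; length 20 ✓ — fails.
Primer 3 (20 nt, A=7 T=3 G=3 C=7): 3' end TAA has 0 G/C, need ≥2 ✗; Tm = 64.9 + 41·(10 − 16.4)/20 = 51.8°C ✓; length 20 ✓ — fails.
Primer 4 (21 nt, A=6 T=4 G=5 C=6): 3' end CCA has 2 G/C ✓; Tm = 64.9 + 41·(11 − 16.4)/21 = 54.4°C ✓; length 21 ✓ — passes.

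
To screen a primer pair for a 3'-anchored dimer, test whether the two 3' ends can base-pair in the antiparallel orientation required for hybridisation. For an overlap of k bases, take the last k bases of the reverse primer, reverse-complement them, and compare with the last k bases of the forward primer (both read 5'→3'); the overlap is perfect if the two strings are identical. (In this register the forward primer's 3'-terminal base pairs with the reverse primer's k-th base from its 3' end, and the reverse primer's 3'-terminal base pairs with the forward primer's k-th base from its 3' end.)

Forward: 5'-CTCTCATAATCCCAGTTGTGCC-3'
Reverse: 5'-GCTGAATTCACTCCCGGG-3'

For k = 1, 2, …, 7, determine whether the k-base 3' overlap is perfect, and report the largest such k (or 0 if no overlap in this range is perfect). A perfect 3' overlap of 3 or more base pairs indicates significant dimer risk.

Longest perfect overlap: 2 complementary base pairs; below the dimer-risk threshold (threshold 3).

Last 7 bases (5'→3') — forward …TTGTGCC, reverse …TCCCGGG.
Reverse complement of the reverse primer's last 7 bases: CCCGGGA; its first k bases are the reverse complement of the reverse primer's last k bases, so a perfect k-base overlap needs the forward primer's last k bases to equal them.
Comparing (forward last k vs required): k=1: C vs C ✓; k=2: CC vs CC ✓; k=3: GCC vs CCC ✗; k=4: TGCC vs CCCG ✗; k=5: GTGCC vs CCCGG ✗; k=6: TGTGCC vs CCCGGG ✗; k=7: TTGTGCC vs CCCGGGA ✗.
Perfect overlaps at k = 1, 2; the largest is 2.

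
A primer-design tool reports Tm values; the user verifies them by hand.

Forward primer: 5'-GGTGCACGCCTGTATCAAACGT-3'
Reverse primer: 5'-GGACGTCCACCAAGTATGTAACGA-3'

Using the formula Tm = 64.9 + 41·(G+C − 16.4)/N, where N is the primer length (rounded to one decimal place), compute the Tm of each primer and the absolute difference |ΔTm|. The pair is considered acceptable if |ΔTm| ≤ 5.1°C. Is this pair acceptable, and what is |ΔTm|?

Forward: G+C = 12, N = 22 → Tm = 64.9 + 41·(12 − 16.4)/22 = 56.7°C.
Reverse: G+C = 12, N = 24 → Tm = 64.9 + 41·(12 − 16.4)/24 = 57.4°C.
|ΔTm| = |56.7 − 57.4| = 0.7°C, ≤ 5.1°C.

|ΔTm| = 0.7°C; the pair is acceptable.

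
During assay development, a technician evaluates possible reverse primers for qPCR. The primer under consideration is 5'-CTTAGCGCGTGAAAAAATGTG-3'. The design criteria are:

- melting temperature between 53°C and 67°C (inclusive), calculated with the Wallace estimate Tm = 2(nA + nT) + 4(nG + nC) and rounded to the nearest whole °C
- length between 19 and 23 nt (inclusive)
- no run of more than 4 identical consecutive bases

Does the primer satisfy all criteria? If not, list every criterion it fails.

Fails: homopolymer run.

Base counts: A=7, T=5, G=6, C=3 (length 21).
Tm: Tm = 2·12 + 4·9 = 60°C ✓
length: length 21 ✓
homopolymer run: longest run = 6, exceeds 4 ✗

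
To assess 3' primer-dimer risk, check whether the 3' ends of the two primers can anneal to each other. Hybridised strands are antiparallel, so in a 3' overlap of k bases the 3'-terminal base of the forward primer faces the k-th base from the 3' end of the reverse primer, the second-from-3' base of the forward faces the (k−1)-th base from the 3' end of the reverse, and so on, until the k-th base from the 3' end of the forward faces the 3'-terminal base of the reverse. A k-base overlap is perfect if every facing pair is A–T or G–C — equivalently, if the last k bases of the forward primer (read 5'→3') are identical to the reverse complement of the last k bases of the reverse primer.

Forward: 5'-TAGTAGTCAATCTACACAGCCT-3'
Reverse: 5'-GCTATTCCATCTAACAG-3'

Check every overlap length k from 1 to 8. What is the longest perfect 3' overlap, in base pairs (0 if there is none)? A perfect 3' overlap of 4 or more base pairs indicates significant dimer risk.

Last 8 bases (5'→3') — forward …CACAGCCT, reverse …TCTAACAG.
Reverse complement of the reverse primer's last 8 bases: CTGTTAGA; its first k bases are the reverse complement of the reverse primer's last k bases, so a perfect k-base overlap needs the forward primer's last k bases to equal them.
Comparing (forward last k vs required): k=1: T vs C ✗; k=2: CT vs CT ✓; k=3: CCT vs CTG ✗; k=4: GCCT vs CTGT ✗; k=5: AGCCT vs CTGTT ✗; k=6: CAGCCT vs CTGTTA ✗; k=7: ACAGCCT vs CTGTTAG ✗; k=8: CACAGCCT vs CTGTTAGA ✗.
Only k = 2 is perfect, so the longest perfect 3' overlap is 2.

Longest perfect overlap: 2 complementary base pairs; below the dimer-risk threshold (threshold 4).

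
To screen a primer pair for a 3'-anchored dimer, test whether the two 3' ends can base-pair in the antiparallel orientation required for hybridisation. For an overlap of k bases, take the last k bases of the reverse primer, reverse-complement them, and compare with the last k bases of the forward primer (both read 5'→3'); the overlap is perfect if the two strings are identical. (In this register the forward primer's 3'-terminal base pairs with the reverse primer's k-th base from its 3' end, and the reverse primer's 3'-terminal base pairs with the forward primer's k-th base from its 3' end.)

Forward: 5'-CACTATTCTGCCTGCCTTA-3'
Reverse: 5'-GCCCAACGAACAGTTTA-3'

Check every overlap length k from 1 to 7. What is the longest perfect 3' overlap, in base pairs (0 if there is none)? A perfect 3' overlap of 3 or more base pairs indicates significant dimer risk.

Last 7 bases (5'→3') — forward …TGCCTTA, reverse …CAGTTTA.
Reverse complement of the reverse primer's last 7 bases: TAAACTG; its first k bases are the reverse complement of the reverse primer's last k bases, so a perfect k-base overlap needs the forward primer's last k bases to equal them.
Comparing (forward last k vs required): k=1: A vs T ✗; k=2: TA vs TA ✓; k=3: TTA vs TAA ✗; k=4: CTTA vs TAAA ✗; k=5: CCTTA vs TAAAC ✗; k=6: GCCTTA vs TAAACT ✗; k=7: TGCCTTA vs TAAACTG ✗.
Only k = 2 is perfect, so the longest perfect 3' overlap is 2.

Longest perfect overlap: 2 complementary base pairs; below the dimer-risk threshold (threshold 3).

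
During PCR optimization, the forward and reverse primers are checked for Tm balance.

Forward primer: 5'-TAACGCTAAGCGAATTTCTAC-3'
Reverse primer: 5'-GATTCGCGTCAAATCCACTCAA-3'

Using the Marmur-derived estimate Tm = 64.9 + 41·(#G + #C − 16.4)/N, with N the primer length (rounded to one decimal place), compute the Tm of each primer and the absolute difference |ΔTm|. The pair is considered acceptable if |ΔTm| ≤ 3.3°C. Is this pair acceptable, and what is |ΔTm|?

Forward: G+C = 8, N = 21 → Tm = 64.9 + 41·(8 − 16.4)/21 = 48.5°C.
Reverse: G+C = 10, N = 22 → Tm = 64.9 + 41·(10 − 16.4)/22 = 53.0°C.
|ΔTm| = |48.5 − 53.0| = 4.5°C, > 3.3°C.

|ΔTm| = 4.5°C; the pair is not acceptable.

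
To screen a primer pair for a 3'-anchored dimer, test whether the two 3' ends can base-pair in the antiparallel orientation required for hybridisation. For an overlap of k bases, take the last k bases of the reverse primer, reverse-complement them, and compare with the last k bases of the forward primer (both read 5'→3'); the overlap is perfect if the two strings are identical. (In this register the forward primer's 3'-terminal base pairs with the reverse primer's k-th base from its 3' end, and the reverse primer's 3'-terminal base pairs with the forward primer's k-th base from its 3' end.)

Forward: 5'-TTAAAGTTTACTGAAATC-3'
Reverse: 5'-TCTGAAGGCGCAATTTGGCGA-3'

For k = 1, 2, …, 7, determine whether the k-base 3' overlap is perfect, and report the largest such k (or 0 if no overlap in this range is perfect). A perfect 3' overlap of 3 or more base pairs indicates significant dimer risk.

Last 7 bases (5'→3') — forward …TGAAATC, reverse …TTGGCGA.
Reverse complement of the reverse primer's last 7 bases: TCGCCAA; its first k bases are the reverse complement of the reverse primer's last k bases, so a perfect k-base overlap needs the forward primer's last k bases to equal them.
Comparing (forward last k vs required): k=1: C vs T ✗; k=2: TC vs TC ✓; k=3: ATC vs TCG ✗; k=4: AATC vs TCGC ✗; k=5: AAATC vs TCGCC ✗; k=6: GAAATC vs TCGCCA ✗; k=7: TGAAATC vs TCGCCAA ✗.
Only k = 2 is perfect, so the longest perfect 3' overlap is 2.

Longest perfect overlap: 2 complementary base pairs; below the dimer-risk threshold (threshold 3).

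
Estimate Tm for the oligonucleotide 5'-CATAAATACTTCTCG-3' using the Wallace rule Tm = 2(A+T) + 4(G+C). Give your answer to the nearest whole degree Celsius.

Base counts: A=5, T=5, G=1, C=4 (length 15).
Tm = 2·(5+5) + 4·(1+4) = 2·10 + 4·5 = 20 + 20 = 40°C.

40°C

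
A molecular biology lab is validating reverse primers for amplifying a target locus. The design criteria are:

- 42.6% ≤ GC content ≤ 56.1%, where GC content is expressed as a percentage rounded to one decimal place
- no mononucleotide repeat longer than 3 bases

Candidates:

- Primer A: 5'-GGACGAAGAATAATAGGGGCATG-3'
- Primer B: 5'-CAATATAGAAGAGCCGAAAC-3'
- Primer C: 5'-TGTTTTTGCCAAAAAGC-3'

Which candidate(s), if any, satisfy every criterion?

None of the candidates satisfy all criteria.

Primer A (23 nt, A=9 T=3 G=9 C=2): GC 11/23 = 47.8% ✓; longest run = 4, exceeds 3 ✗ — fails.
Primer B (20 nt, A=10 T=2 G=4 C=4): GC 8/20 = 40.0%, outside 42.6–56.1% ✗; longest run = 3 ✓ — fails.
Primer C (17 nt, A=5 T=6 G=3 C=3): GC 6/17 = 35.3%, outside 42.6–56.1% ✗; longest run = 5, exceeds 3 ✗ — fails.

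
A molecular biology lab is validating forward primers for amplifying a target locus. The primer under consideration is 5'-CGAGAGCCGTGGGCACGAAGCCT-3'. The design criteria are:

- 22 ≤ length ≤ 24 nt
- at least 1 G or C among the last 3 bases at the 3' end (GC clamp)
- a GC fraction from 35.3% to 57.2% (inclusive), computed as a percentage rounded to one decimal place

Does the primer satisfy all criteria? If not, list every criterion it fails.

Fails: GC content.

Base counts: A=5, T=2, G=9, C=7 (length 23).
length: length 23 ✓
GC clamp: 3' end CCT has 2 G/C ✓
GC content: GC 16/23 = 69.6%, outside 35.3–57.2% ✗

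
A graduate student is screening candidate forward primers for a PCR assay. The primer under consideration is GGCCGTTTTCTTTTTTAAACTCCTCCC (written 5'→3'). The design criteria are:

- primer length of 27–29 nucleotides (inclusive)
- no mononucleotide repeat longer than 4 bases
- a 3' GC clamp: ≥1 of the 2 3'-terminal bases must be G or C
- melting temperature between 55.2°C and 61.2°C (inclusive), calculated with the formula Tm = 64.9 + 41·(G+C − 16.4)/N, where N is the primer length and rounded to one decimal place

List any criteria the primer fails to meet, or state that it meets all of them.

Fails: homopolymer run.

Base counts: A=3, T=12, G=3, C=9 (length 27).
length: length 27 ✓
homopolymer run: longest run = 6, exceeds 4 ✗
GC clamp: 3' end CC has 2 G/C ✓
Tm: Tm = 64.9 + 41·(12 − 16.4)/27 = 58.2°C ✓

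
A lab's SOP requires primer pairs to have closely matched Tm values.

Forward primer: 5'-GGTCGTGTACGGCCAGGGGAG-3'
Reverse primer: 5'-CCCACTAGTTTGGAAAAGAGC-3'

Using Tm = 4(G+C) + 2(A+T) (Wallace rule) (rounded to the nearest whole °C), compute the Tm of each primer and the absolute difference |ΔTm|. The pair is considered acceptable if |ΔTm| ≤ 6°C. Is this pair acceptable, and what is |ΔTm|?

|ΔTm| = 10°C; the pair is not acceptable.

Forward: A=3 T=3 G=11 C=4 → Tm = 2·6 + 4·15 = 72°C.
Reverse: A=7 T=4 G=5 C=5 → Tm = 2·11 + 4·10 = 62°C.
|ΔTm| = |72 − 62| = 10°C, > 6°C.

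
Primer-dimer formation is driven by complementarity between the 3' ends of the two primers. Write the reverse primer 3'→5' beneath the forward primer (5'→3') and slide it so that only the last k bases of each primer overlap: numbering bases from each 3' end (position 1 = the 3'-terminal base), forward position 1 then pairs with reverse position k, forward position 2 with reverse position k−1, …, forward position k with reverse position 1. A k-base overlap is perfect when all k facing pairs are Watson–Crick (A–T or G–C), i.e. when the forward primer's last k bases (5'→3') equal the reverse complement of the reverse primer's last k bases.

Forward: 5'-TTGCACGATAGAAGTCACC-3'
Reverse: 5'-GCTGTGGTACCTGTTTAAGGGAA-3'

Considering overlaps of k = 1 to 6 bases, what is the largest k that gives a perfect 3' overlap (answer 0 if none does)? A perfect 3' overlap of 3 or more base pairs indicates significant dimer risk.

Last 6 bases (5'→3') — forward …GTCACC, reverse …AGGGAA.
Reverse complement of the reverse primer's last 6 bases: TTCCCT; its first k bases are the reverse complement of the reverse primer's last k bases, so a perfect k-base overlap needs the forward primer's last k bases to equal them.
Comparing (forward last k vs required): k=1: C vs T ✗; k=2: CC vs TT ✗; k=3: ACC vs TTC ✗; k=4: CACC vs TTCC ✗; k=5: TCACC vs TTCCC ✗; k=6: GTCACC vs TTCCCT ✗.
No overlap length from 1 to 6 is perfect, so the longest perfect 3' overlap is 0.

Longest perfect overlap: 0 complementary base pairs; below the dimer-risk threshold (threshold 3).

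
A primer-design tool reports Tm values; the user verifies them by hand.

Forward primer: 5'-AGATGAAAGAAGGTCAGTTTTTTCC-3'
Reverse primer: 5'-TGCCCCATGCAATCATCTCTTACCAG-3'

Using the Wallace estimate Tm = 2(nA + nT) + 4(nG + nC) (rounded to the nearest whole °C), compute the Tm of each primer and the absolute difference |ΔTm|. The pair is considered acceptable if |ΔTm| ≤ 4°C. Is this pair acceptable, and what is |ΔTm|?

Forward: A=8 T=8 G=6 C=3 → Tm = 2·16 + 4·9 = 68°C.
Reverse: A=6 T=7 G=3 C=10 → Tm = 2·13 + 4·13 = 78°C.
|ΔTm| = |68 − 78| = 10°C, > 4°C.

|ΔTm| = 10°C; the pair is not acceptable.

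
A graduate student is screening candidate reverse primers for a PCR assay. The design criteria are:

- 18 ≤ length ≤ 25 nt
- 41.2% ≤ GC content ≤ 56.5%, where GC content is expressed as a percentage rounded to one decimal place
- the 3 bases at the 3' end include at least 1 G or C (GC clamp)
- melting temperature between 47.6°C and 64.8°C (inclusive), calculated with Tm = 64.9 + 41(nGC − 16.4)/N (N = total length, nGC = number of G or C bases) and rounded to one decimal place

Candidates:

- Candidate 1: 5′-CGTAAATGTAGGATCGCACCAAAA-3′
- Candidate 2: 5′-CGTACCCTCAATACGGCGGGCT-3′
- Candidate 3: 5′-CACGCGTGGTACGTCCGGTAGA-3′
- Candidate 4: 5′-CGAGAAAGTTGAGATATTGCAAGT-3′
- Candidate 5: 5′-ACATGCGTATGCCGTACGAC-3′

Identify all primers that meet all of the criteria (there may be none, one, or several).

Candidate 1 (24 nt, A=10 T=4 G=5 C=5): length 24 ✓; GC 10/24 = 41.7% ✓; 3' end AAA has 0 G/C, need ≥1 ✗; Tm = 64.9 + 41·(10 − 16.4)/24 = 54.0°C ✓ — fails.
Candidate 2 (22 nt, A=4 T=4 G=6 C=8): length 22 ✓; GC 14/22 = 63.6%, outside 41.2–56.5% ✗; 3' end GCT has 2 G/C ✓; Tm = 64.9 + 41·(14 − 16.4)/22 = 60.4°C ✓ — fails.
Candidate 3 (22 nt, A=4 T=4 G=8 C=6): length 22 ✓; GC 14/22 = 63.6%, outside 41.2–56.5% ✗; 3' end AGA has 1 G/C ✓; Tm = 64.9 + 41·(14 − 16.4)/22 = 60.4°C ✓ — fails.
Candidate 4 (24 nt, A=9 T=6 G=7 C=2): length 24 ✓; GC 9/24 = 37.5%, outside 41.2–56.5% ✗; 3' end AGT has 1 G/C ✓; Tm = 64.9 + 41·(9 − 16.4)/24 = 52.3°C ✓ — fails.
Candidate 5 (20 nt, A=5 T=4 G=5 C=6): length 20 ✓; GC 11/20 = 55.0% ✓; 3' end GAC has 2 G/C ✓; Tm = 64.9 + 41·(11 − 16.4)/20 = 53.8°C ✓ — passes.

Candidate 5 only.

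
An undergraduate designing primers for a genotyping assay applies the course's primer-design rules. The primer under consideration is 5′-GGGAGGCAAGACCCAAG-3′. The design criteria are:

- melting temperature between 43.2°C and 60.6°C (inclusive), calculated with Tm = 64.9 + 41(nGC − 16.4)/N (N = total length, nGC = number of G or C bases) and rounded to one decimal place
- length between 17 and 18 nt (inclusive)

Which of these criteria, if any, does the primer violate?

Meets all criteria.

Base counts: A=6, T=0, G=7, C=4 (length 17).
Tm: Tm = 64.9 + 41·(11 − 16.4)/17 = 51.9°C ✓
length: length 17 ✓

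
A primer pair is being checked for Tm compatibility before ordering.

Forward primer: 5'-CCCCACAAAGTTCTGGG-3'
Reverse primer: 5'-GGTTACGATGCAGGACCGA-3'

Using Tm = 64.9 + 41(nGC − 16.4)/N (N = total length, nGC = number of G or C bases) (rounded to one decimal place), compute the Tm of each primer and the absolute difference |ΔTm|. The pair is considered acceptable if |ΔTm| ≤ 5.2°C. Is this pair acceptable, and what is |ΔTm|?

|ΔTm| = 3.7°C; the pair is acceptable.

Forward: G+C = 10, N = 17 → Tm = 64.9 + 41·(10 − 16.4)/17 = 49.5°C.
Reverse: G+C = 11, N = 19 → Tm = 64.9 + 41·(11 − 16.4)/19 = 53.2°C.
|ΔTm| = |49.5 − 53.2| = 3.7°C, ≤ 5.2°C.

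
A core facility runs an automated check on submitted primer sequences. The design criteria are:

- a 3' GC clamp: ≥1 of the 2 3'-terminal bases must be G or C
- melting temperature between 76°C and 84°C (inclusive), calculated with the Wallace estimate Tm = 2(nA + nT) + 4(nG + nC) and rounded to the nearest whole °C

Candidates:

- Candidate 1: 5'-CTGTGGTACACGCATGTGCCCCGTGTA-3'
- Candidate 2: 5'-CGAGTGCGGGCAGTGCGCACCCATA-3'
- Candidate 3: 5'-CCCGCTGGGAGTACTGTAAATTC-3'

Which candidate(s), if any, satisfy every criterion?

None of the candidates satisfy all criteria.

Candidate 1 (27 nt, A=4 T=7 G=8 C=8): 3' end TA has 0 G/C, need ≥1 ✗; Tm = 2·11 + 4·16 = 86°C, outside 76–84°C ✗ — fails.
Candidate 2 (25 nt, A=5 T=3 G=9 C=8): 3' end TA has 0 G/C, need ≥1 ✗; Tm = 2·8 + 4·17 = 84°C ✓ — fails.
Candidate 3 (23 nt, A=5 T=6 G=6 C=6): 3' end TC has 1 G/C ✓; Tm = 2·11 + 4·12 = 70°C, outside 76–84°C ✗ — fails.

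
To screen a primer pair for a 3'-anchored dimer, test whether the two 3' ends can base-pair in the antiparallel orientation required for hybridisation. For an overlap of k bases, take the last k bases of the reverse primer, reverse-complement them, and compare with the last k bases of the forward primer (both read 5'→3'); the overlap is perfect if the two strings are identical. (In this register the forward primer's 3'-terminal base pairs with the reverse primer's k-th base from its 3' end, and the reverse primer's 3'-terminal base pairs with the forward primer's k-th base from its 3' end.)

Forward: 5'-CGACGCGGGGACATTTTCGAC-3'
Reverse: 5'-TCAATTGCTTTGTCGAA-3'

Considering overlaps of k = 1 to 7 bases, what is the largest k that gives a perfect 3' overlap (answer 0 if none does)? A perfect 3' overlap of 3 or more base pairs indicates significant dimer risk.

Longest perfect overlap: 6 complementary base pairs; significant dimer risk (threshold 3).

Last 7 bases (5'→3') — forward …TTTCGAC, reverse …TGTCGAA.
Reverse complement of the reverse primer's last 7 bases: TTCGACA; its first k bases are the reverse complement of the reverse primer's last k bases, so a perfect k-base overlap needs the forward primer's last k bases to equal them.
Comparing (forward last k vs required): k=1: C vs T ✗; k=2: AC vs TT ✗; k=3: GAC vs TTC ✗; k=4: CGAC vs TTCG ✗; k=5: TCGAC vs TTCGA ✗; k=6: TTCGAC vs TTCGAC ✓; k=7: TTTCGAC vs TTCGACA ✗.
Only k = 6 is perfect, so the longest perfect 3' overlap is 6.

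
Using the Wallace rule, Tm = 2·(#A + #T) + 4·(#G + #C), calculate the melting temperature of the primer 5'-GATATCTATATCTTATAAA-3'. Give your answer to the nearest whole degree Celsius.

44°C

Base counts: A=8, T=8, G=1, C=2 (length 19).
Tm = 2·(8+8) + 4·(1+2) = 2·16 + 4·3 = 32 + 12 = 44°C.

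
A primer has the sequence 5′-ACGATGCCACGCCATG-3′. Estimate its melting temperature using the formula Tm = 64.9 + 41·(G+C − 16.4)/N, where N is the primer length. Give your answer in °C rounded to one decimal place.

Base counts: A=4, T=2, G=4, C=6; G+C = 10, N = 16.
Tm = 64.9 + 41·(10 − 16.4)/16 = 64.9 + -262.40/16 = 48.5°C.

48.5°C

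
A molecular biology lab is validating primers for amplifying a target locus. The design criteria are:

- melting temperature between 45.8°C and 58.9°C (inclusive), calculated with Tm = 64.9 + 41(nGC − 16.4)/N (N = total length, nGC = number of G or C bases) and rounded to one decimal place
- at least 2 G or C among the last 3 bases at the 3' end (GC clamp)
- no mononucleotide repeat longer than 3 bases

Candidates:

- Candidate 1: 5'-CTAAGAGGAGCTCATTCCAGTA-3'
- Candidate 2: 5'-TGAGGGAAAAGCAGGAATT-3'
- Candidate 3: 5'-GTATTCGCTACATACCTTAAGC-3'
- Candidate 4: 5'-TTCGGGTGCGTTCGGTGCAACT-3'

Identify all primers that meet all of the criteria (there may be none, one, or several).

Candidate 3 only.

Candidate 1 (22 nt, A=7 T=5 G=5 C=5): Tm = 64.9 + 41·(10 − 16.4)/22 = 53.0°C ✓; 3' end GTA has 1 G/C, need ≥2 ✗; longest run = 2 ✓ — fails.
Candidate 2 (19 nt, A=8 T=3 G=7 C=1): Tm = 64.9 + 41·(8 − 16.4)/19 = 46.8°C ✓; 3' end ATT has 0 G/C, need ≥2 ✗; longest run = 4, exceeds 3 ✗ — fails.
Candidate 3 (22 nt, A=6 T=7 G=3 C=6): Tm = 64.9 + 41·(9 − 16.4)/22 = 51.1°C ✓; 3' end AGC has 2 G/C ✓; longest run = 2 ✓ — passes.
Candidate 4 (22 nt, A=2 T=7 G=8 C=5): Tm = 64.9 + 41·(13 − 16.4)/22 = 58.6°C ✓; 3' end ACT has 1 G/C, need ≥2 ✗; longest run = 3 ✓ — fails.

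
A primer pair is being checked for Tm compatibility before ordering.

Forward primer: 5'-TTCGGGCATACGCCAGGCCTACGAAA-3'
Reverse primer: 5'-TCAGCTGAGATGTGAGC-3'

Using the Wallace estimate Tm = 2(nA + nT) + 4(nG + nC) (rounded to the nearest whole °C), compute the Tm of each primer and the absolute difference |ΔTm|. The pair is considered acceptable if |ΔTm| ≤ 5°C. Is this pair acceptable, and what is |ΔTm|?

Forward: A=7 T=4 G=7 C=8 → Tm = 2·11 + 4·15 = 82°C.
Reverse: A=4 T=4 G=6 C=3 → Tm = 2·8 + 4·9 = 52°C.
|ΔTm| = |82 − 52| = 30°C, > 5°C.

|ΔTm| = 30°C; the pair is not acceptable.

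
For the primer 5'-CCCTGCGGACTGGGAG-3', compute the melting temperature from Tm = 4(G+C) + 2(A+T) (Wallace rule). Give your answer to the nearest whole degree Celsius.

56°C

Base counts: A=2, T=2, G=7, C=5 (length 16).
Tm = 2·(2+2) + 4·(7+5) = 2·4 + 4·12 = 8 + 48 = 56°C.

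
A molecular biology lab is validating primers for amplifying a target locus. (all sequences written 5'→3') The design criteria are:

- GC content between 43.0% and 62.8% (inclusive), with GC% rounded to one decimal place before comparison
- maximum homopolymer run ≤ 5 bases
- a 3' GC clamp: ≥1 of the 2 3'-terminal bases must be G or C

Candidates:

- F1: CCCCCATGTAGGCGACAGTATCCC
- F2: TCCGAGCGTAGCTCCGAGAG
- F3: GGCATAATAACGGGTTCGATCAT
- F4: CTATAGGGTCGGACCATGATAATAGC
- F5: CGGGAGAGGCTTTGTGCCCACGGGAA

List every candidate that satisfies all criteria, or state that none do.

F1 (24 nt, A=5 T=4 G=5 C=10): GC 15/24 = 62.5% ✓; longest run = 5 ✓; 3' end CC has 2 G/C ✓ — passes.
F2 (20 nt, A=4 T=3 G=7 C=6): GC 13/20 = 65.0%, outside 43.0–62.8% ✗; longest run = 2 ✓; 3' end AG has 1 G/C ✓ — fails.
F3 (23 nt, A=7 T=6 G=6 C=4): GC 10/23 = 43.5% ✓; longest run = 3 ✓; 3' end AT has 0 G/C, need ≥1 ✗ — fails.
F4 (26 nt, A=8 T=6 G=7 C=5): GC 12/26 = 46.2% ✓; longest run = 3 ✓; 3' end GC has 2 G/C ✓ — passes.
F5 (26 nt, A=5 T=4 G=11 C=6): GC 17/26 = 65.4%, outside 43.0–62.8% ✗; longest run = 3 ✓; 3' end AA has 0 G/C, need ≥1 ✗ — fails.

F1 and F4.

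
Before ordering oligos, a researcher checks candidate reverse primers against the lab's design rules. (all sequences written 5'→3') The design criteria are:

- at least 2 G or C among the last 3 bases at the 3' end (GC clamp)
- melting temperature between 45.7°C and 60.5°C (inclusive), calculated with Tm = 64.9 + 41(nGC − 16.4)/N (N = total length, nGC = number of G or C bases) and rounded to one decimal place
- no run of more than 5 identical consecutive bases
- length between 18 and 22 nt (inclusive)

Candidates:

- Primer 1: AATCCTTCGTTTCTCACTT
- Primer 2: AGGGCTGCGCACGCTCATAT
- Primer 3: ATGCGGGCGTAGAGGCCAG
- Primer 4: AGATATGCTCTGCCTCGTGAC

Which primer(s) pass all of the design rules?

Primer 1 (19 nt, A=3 T=9 G=1 C=6): 3' end CTT has 1 G/C, need ≥2 ✗; Tm = 64.9 + 41·(7 − 16.4)/19 = 44.6°C, outside 45.7–60.5°C ✗; longest run = 3 ✓; length 19 ✓ — fails.
Primer 2 (20 nt, A=4 T=4 G=6 C=6): 3' end TAT has 0 G/C, need ≥2 ✗; Tm = 64.9 + 41·(12 − 16.4)/20 = 55.9°C ✓; longest run = 3 ✓; length 20 ✓ — fails.
Primer 3 (19 nt, A=4 T=2 G=9 C=4): 3' end CAG has 2 G/C ✓; Tm = 64.9 + 41·(13 − 16.4)/19 = 57.6°C ✓; longest run = 3 ✓; length 19 ✓ — passes.
Primer 4 (21 nt, A=4 T=6 G=5 C=6): 3' end GAC has 2 G/C ✓; Tm = 64.9 + 41·(11 − 16.4)/21 = 54.4°C ✓; longest run = 2 ✓; length 21 ✓ — passes.

Primer 3 and Primer 4.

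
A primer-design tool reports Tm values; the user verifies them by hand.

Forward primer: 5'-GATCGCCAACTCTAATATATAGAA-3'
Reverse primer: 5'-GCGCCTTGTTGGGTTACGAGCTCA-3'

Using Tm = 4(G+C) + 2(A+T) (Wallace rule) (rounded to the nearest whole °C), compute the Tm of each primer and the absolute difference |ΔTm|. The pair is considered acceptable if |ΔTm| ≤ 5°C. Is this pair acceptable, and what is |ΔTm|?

|ΔTm| = 12°C; the pair is not acceptable.

Forward: A=10 T=6 G=3 C=5 → Tm = 2·16 + 4·8 = 64°C.
Reverse: A=3 T=7 G=8 C=6 → Tm = 2·10 + 4·14 = 76°C.
|ΔTm| = |64 − 76| = 12°C, > 5°C.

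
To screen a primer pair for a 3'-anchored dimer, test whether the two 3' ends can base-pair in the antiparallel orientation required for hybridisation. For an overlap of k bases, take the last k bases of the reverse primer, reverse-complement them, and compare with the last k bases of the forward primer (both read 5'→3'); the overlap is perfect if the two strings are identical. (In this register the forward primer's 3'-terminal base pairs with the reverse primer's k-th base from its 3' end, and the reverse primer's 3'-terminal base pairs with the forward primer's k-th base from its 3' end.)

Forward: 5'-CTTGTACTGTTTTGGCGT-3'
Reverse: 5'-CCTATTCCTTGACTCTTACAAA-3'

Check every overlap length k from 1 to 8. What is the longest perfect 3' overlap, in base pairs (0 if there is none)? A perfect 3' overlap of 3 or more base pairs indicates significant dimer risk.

Last 8 bases (5'→3') — forward …TTTGGCGT, reverse …CTTACAAA.
Reverse complement of the reverse primer's last 8 bases: TTTGTAAG; its first k bases are the reverse complement of the reverse primer's last k bases, so a perfect k-base overlap needs the forward primer's last k bases to equal them.
Comparing (forward last k vs required): k=1: T vs T ✓; k=2: GT vs TT ✗; k=3: CGT vs TTT ✗; k=4: GCGT vs TTTG ✗; k=5: GGCGT vs TTTGT ✗; k=6: TGGCGT vs TTTGTA ✗; k=7: TTGGCGT vs TTTGTAA ✗; k=8: TTTGGCGT vs TTTGTAAG ✗.
Only k = 1 is perfect, so the longest perfect 3' overlap is 1.

Longest perfect overlap: 1 complementary base pair; below the dimer-risk threshold (threshold 3).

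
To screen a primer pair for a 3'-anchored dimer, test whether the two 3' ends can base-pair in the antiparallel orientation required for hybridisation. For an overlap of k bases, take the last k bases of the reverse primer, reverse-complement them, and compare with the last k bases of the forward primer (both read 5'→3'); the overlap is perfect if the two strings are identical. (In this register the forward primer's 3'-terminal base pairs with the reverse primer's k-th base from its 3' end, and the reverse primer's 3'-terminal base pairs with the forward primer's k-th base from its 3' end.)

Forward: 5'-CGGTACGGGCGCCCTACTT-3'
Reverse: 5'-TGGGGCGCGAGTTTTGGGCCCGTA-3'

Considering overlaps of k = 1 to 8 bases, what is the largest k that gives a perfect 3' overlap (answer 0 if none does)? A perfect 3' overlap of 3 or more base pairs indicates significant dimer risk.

Longest perfect overlap: 1 complementary base pair; below the dimer-risk threshold (threshold 3).

Last 8 bases (5'→3') — forward …CCCTACTT, reverse …GGCCCGTA.
Reverse complement of the reverse primer's last 8 bases: TACGGGCC; its first k bases are the reverse complement of the reverse primer's last k bases, so a perfect k-base overlap needs the forward primer's last k bases to equal them.
Comparing (forward last k vs required): k=1: T vs T ✓; k=2: TT vs TA ✗; k=3: CTT vs TAC ✗; k=4: ACTT vs TACG ✗; k=5: TACTT vs TACGG ✗; k=6: CTACTT vs TACGGG ✗; k=7: CCTACTT vs TACGGGC ✗; k=8: CCCTACTT vs TACGGGCC ✗.
Only k = 1 is perfect, so the longest perfect 3' overlap is 1.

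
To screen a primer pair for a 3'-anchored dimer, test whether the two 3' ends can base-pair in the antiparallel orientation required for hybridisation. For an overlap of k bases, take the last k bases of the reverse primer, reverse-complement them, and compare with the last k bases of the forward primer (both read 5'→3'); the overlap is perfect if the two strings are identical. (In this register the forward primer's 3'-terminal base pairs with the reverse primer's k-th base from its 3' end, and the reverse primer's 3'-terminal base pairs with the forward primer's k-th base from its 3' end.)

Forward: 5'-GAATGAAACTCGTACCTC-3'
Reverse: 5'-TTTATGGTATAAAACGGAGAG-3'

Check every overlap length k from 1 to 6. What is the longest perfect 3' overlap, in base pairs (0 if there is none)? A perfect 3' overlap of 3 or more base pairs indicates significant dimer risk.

Last 6 bases (5'→3') — forward …TACCTC, reverse …GGAGAG.
Reverse complement of the reverse primer's last 6 bases: CTCTCC; its first k bases are the reverse complement of the reverse primer's last k bases, so a perfect k-base overlap needs the forward primer's last k bases to equal them.
Comparing (forward last k vs required): k=1: C vs C ✓; k=2: TC vs CT ✗; k=3: CTC vs CTC ✓; k=4: CCTC vs CTCT ✗; k=5: ACCTC vs CTCTC ✗; k=6: TACCTC vs CTCTCC ✗.
Perfect overlaps at k = 1, 3; the largest is 3.

Longest perfect overlap: 3 complementary base pairs; significant dimer risk (threshold 3).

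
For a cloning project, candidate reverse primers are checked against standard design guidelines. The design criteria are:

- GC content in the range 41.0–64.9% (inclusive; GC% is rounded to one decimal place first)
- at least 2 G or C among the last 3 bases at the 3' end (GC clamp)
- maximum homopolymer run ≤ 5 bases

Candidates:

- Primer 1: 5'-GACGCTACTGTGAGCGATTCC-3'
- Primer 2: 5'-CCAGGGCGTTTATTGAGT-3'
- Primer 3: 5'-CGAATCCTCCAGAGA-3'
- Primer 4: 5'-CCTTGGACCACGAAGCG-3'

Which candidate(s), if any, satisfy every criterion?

Primer 1 (21 nt, A=4 T=5 G=6 C=6): GC 12/21 = 57.1% ✓; 3' end TCC has 2 G/C ✓; longest run = 2 ✓ — passes.
Primer 2 (18 nt, A=3 T=6 G=6 C=3): GC 9/18 = 50.0% ✓; 3' end AGT has 1 G/C, need ≥2 ✗; longest run = 3 ✓ — fails.
Primer 3 (15 nt, A=5 T=2 G=3 C=5): GC 8/15 = 53.3% ✓; 3' end AGA has 1 G/C, need ≥2 ✗; longest run = 2 ✓ — fails.
Primer 4 (17 nt, A=4 T=2 G=5 C=6): GC 11/17 = 64.7% ✓; 3' end GCG has 3 G/C ✓; longest run = 2 ✓ — passes.

Primer 1 and Primer 4.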